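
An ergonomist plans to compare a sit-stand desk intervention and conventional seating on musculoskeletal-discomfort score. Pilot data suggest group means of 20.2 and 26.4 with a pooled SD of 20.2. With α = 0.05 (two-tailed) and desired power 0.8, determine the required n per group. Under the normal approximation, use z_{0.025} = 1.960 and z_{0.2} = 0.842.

Cohen's d = |M₁ − M₂| / SD_pooled = |20.2 − 26.4| / 20.2 = 6.2 / 20.2 = 0.307.
For two independent groups with equal n: n = 2·((z_{α/2} + z_β) / d)².
z_{α/2} + z_β = 1.960 + 0.842 = 2.802.
n = 2 × (2.802 / 0.307)² = 2 × 9.127² = 2 × 83.30 = 166.6.
Round up to the next whole participant.

n = 167 per group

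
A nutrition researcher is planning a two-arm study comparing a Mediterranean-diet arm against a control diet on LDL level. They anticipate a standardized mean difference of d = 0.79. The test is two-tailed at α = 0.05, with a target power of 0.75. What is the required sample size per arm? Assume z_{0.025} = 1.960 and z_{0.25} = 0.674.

n = 23 per group

For two independent groups with equal n: n = 2·((z_{α/2} + z_β) / d)².
z_{α/2} + z_β = 1.960 + 0.674 = 2.634.
n = 2 × (2.634 / 0.79)² = 2 × 3.334² = 2 × 11.12 = 22.2.
Round up to the next whole participant.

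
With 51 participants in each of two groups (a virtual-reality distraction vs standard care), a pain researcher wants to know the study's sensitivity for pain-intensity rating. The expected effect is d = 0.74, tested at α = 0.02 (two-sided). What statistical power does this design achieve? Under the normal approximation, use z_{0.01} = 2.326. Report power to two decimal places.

For two equal groups, power = Φ(d·√(n/2) − z_{α/2}).
d·√(n/2) = 0.74 × √(51/2) = 0.74 × 5.050 = 3.737.
z_β = 3.737 − 2.326 = 1.411.
Power = Φ(1.411) = 0.921.

power ≈ 0.92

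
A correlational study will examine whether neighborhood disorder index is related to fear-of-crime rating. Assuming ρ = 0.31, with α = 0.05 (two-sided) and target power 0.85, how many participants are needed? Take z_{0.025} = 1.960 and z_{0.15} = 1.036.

Fisher's z: C = ½·ln((1+r)/(1−r)) = ½·ln(1.8986) = 0.3205.
n = ((z_{α/2} + z_β)/C)² + 3.
(1.960 + 1.036) / 0.3205 = 2.996 / 0.3205 = 9.348.
n = 9.348² + 3 = 87.38 + 3 = 90.4.
Round up.

n = 91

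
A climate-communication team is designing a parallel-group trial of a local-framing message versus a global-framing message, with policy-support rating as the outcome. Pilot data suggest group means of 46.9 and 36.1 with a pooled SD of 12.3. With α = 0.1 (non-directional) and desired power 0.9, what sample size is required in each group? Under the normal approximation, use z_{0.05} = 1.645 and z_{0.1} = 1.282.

n = 23 per group

Cohen's d = |M₁ − M₂| / SD_pooled = |46.9 − 36.1| / 12.3 = 10.8 / 12.3 = 0.878.
For two independent groups with equal n: n = 2·((z_{α/2} + z_β) / d)².
z_{α/2} + z_β = 1.645 + 1.282 = 2.927.
n = 2 × (2.927 / 0.878)² = 2 × 3.334² = 2 × 11.11 = 22.2.
Round up to the next whole participant.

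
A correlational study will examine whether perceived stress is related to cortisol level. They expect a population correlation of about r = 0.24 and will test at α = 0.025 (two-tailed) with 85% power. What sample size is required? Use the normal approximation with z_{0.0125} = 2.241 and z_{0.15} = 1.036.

n = 183

Fisher's z: C = ½·ln((1+r)/(1−r)) = ½·ln(1.6316) = 0.2448.
n = ((z_{α/2} + z_β)/C)² + 3.
(2.241 + 1.036) / 0.2448 = 3.277 / 0.2448 = 13.386.
n = 13.386² + 3 = 179.20 + 3 = 182.2.
Round up.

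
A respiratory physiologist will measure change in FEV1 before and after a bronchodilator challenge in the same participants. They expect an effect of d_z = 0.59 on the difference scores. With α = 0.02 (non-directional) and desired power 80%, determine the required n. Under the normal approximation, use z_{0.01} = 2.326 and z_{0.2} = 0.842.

For a paired (one-sample on differences) test: n = ((z_{α/2} + z_β) / d)².
z_{α/2} + z_β = 2.326 + 0.842 = 3.168.
n = (3.168 / 0.59)² = 5.369² = 28.83.
Round up.

n = 29 pairs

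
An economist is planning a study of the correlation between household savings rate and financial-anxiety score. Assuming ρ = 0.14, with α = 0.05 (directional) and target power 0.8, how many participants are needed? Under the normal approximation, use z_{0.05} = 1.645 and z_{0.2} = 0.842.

Fisher's z: C = ½·ln((1+r)/(1−r)) = ½·ln(1.3256) = 0.1409.
n = ((z_{α} + z_β)/C)² + 3.
(1.645 + 0.842) / 0.1409 = 2.487 / 0.1409 = 17.651.
n = 17.651² + 3 = 311.55 + 3 = 314.6.
Round up.

n = 315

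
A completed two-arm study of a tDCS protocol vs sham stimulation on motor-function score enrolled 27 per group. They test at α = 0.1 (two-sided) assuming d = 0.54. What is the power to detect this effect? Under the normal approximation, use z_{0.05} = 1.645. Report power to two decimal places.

power ≈ 0.63

For two equal groups, power = Φ(d·√(n/2) − z_{α/2}).
d·√(n/2) = 0.54 × √(27/2) = 0.54 × 3.674 = 1.984.
z_β = 1.984 − 1.645 = 0.339.
Power = Φ(0.339) = 0.633.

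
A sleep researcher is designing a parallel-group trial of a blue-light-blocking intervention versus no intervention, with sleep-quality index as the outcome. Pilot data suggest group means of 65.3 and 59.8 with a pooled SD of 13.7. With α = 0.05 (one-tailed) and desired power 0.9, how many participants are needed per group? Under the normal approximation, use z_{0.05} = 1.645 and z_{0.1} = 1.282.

Cohen's d = |M₁ − M₂| / SD_pooled = |65.3 − 59.8| / 13.7 = 5.5 / 13.7 = 0.401.
For two independent groups with equal n: n = 2·((z_{α} + z_β) / d)².
z_{α} + z_β = 1.645 + 1.282 = 2.927.
n = 2 × (2.927 / 0.401)² = 2 × 7.299² = 2 × 53.28 = 106.6.
Round up to the next whole participant.

n = 107 per group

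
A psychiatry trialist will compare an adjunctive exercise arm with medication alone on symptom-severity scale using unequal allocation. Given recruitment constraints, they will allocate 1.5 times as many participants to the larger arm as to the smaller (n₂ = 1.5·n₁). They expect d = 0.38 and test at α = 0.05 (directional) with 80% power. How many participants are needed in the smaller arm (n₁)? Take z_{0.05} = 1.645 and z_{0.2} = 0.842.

n₁ = 72

With allocation ratio k = n₂/n₁ = 1.5, Var(x̄₁−x̄₂) = σ²(1/n₁ + 1/(k·n₁)) = σ²·(k+1)/(k·n₁).
So n₁ = (1 + 1/k)·((z_{α} + z_β)/d)² = 1.667 × (2.487/0.38)².
n₁ = 1.667 × 42.83 = 71.4.
Round up: n₁ = 72, giving n₂ = 1.5 × 72 = 108.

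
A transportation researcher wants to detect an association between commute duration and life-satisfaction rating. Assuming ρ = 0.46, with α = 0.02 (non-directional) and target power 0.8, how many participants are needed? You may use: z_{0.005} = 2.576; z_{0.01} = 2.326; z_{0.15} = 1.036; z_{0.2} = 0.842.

n = 44

Fisher's z: C = ½·ln((1+r)/(1−r)) = ½·ln(2.7037) = 0.4973.
n = ((z_{α/2} + z_β)/C)² + 3.
(2.326 + 0.842) / 0.4973 = 3.168 / 0.4973 = 6.370.
n = 6.370² + 3 = 40.58 + 3 = 43.6.
Round up.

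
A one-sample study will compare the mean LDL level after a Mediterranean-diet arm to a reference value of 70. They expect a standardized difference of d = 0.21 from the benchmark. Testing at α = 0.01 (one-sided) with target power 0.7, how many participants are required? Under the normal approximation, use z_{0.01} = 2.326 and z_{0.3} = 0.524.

For a one-sample test: n = ((z_{α} + z_β) / d)².
z_{α} + z_β = 2.326 + 0.524 = 2.850.
n = (2.850 / 0.21)² = 13.571² = 184.18.
Round up.

n = 185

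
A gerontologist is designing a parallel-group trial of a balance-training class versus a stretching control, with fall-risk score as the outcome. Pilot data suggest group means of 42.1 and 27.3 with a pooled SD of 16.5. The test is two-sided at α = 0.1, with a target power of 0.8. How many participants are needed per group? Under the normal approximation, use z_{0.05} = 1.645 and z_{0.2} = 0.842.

Cohen's d = |M₁ − M₂| / SD_pooled = |42.1 − 27.3| / 16.5 = 14.8 / 16.5 = 0.897.
For two independent groups with equal n: n = 2·((z_{α/2} + z_β) / d)².
z_{α/2} + z_β = 1.645 + 0.842 = 2.487.
n = 2 × (2.487 / 0.897)² = 2 × 2.773² = 2 × 7.69 = 15.4.
Round up to the next whole participant.

n = 16 per group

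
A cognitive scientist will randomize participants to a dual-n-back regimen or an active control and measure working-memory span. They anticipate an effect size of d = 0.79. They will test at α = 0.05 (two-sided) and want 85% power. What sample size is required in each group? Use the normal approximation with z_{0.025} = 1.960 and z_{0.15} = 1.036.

For two independent groups with equal n: n = 2·((z_{α/2} + z_β) / d)².
z_{α/2} + z_β = 1.960 + 1.036 = 2.996.
n = 2 × (2.996 / 0.79)² = 2 × 3.792² = 2 × 14.38 = 28.8.
Round up to the next whole participant.

n = 29 per group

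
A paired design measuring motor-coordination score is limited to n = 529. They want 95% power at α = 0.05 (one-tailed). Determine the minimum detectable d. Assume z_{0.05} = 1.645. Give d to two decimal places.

d_min ≈ 0.14

For a single sample (or paired design) of n = 529: d_min = (z_{α} + z_β)/√n.
z-sum = 1.645 + 1.645 = 3.290.
d_min = 3.290 / √529 = 3.290 / 23.000 = 0.143.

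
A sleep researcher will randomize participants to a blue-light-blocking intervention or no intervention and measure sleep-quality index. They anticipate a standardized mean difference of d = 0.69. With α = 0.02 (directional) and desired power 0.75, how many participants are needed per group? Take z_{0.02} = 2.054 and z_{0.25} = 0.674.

For two independent groups with equal n: n = 2·((z_{α} + z_β) / d)².
z_{α} + z_β = 2.054 + 0.674 = 2.728.
n = 2 × (2.728 / 0.69)² = 2 × 3.954² = 2 × 15.63 = 31.3.
Round up to the next whole participant.

n = 32 per group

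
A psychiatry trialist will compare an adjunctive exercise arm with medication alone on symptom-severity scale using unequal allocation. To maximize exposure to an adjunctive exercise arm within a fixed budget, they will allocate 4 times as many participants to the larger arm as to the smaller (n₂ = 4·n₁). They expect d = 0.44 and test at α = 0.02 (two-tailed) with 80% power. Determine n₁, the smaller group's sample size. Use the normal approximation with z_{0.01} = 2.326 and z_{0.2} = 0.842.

With allocation ratio k = n₂/n₁ = 4, Var(x̄₁−x̄₂) = σ²(1/n₁ + 1/(k·n₁)) = σ²·(k+1)/(k·n₁).
So n₁ = (1 + 1/k)·((z_{α/2} + z_β)/d)² = 1.250 × (3.168/0.44)².
n₁ = 1.250 × 51.84 = 64.8.
Round up: n₁ = 65, giving n₂ = 4 × 65 = 260.

n₁ = 65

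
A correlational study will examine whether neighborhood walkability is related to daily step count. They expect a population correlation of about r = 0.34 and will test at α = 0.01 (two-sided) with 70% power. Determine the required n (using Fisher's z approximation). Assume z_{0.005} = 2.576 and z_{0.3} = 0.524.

n = 80

Fisher's z: C = ½·ln((1+r)/(1−r)) = ½·ln(2.0303) = 0.3541.
n = ((z_{α/2} + z_β)/C)² + 3.
(2.576 + 0.524) / 0.3541 = 3.100 / 0.3541 = 8.755.
n = 8.755² + 3 = 76.64 + 3 = 79.6.
Round up.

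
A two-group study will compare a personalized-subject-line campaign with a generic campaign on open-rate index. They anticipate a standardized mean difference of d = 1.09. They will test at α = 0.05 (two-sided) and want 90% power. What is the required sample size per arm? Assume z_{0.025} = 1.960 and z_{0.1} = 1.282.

n = 18 per group

For two independent groups with equal n: n = 2·((z_{α/2} + z_β) / d)².
z_{α/2} + z_β = 1.960 + 1.282 = 3.242.
n = 2 × (3.242 / 1.09)² = 2 × 2.974² = 2 × 8.85 = 17.7.
Round up to the next whole participant.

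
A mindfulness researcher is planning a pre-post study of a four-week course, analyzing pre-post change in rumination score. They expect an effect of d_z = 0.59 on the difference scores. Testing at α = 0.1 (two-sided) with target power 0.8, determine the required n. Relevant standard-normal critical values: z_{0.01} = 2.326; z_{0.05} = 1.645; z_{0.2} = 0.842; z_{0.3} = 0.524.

For a paired (one-sample on differences) test: n = ((z_{α/2} + z_β) / d)².
z_{α/2} + z_β = 1.645 + 0.842 = 2.487.
n = (2.487 / 0.59)² = 4.215² = 17.77.
Round up.

n = 18 pairs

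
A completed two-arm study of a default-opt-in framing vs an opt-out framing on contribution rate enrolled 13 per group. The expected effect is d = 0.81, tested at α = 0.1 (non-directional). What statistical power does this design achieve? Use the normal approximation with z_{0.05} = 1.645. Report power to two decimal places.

power ≈ 0.66

For two equal groups, power = Φ(d·√(n/2) − z_{α/2}).
d·√(n/2) = 0.81 × √(13/2) = 0.81 × 2.550 = 2.065.
z_β = 2.065 − 1.645 = 0.420.
Power = Φ(0.420) = 0.663.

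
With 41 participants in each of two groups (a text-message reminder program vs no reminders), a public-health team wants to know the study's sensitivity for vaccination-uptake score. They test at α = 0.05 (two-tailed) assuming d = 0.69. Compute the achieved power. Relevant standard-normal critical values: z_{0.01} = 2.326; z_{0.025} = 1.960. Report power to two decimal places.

power ≈ 0.88

For two equal groups, power = Φ(d·√(n/2) − z_{α/2}).
d·√(n/2) = 0.69 × √(41/2) = 0.69 × 4.528 = 3.124.
z_β = 3.124 − 1.960 = 1.164.
Power = Φ(1.164) = 0.878.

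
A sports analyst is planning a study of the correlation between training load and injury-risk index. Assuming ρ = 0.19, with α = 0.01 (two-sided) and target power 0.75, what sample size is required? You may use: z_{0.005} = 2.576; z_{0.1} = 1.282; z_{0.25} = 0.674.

Fisher's z: C = ½·ln((1+r)/(1−r)) = ½·ln(1.4691) = 0.1923.
n = ((z_{α/2} + z_β)/C)² + 3.
(2.576 + 0.674) / 0.1923 = 3.250 / 0.1923 = 16.901.
n = 16.901² + 3 = 285.63 + 3 = 288.6.
Round up.

n = 289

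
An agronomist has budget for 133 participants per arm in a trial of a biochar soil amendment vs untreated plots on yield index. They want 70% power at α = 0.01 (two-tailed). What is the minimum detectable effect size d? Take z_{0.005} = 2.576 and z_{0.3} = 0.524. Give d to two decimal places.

For two independent groups of n = 133 each: d_min = (z_{α/2} + z_β)·√(2/n).
z-sum = 2.576 + 0.524 = 3.100.
d_min = 3.100 × √(2/133) = 3.100 × 0.1226 = 0.380.

d_min ≈ 0.38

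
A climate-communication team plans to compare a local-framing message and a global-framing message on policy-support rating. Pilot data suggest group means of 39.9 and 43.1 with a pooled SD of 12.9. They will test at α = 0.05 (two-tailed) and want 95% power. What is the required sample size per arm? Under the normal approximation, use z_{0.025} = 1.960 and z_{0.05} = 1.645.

Cohen's d = |M₁ − M₂| / SD_pooled = |39.9 − 43.1| / 12.9 = 3.2 / 12.9 = 0.248.
For two independent groups with equal n: n = 2·((z_{α/2} + z_β) / d)².
z_{α/2} + z_β = 1.960 + 1.645 = 3.605.
n = 2 × (3.605 / 0.248)² = 2 × 14.536² = 2 × 211.30 = 422.6.
Round up to the next whole participant.

n = 423 per group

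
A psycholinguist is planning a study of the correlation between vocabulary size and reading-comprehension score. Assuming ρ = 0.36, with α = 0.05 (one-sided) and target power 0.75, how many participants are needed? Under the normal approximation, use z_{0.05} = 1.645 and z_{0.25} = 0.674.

n = 41

Fisher's z: C = ½·ln((1+r)/(1−r)) = ½·ln(2.1250) = 0.3769.
n = ((z_{α} + z_β)/C)² + 3.
(1.645 + 0.674) / 0.3769 = 2.319 / 0.3769 = 6.153.
n = 6.153² + 3 = 37.86 + 3 = 40.9.
Round up.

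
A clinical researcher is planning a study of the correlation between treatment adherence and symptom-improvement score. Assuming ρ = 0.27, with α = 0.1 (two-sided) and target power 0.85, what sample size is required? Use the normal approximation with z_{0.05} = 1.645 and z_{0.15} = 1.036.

n = 97

Fisher's z: C = ½·ln((1+r)/(1−r)) = ½·ln(1.7397) = 0.2769.
n = ((z_{α/2} + z_β)/C)² + 3.
(1.645 + 1.036) / 0.2769 = 2.681 / 0.2769 = 9.682.
n = 9.682² + 3 = 93.74 + 3 = 96.7.
Round up.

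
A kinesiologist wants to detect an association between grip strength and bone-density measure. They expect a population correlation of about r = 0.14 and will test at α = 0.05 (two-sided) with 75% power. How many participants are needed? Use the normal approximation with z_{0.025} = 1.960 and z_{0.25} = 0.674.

Fisher's z: C = ½·ln((1+r)/(1−r)) = ½·ln(1.3256) = 0.1409.
n = ((z_{α/2} + z_β)/C)² + 3.
(1.960 + 0.674) / 0.1409 = 2.634 / 0.1409 = 18.694.
n = 18.694² + 3 = 349.47 + 3 = 352.5.
Round up.

n = 353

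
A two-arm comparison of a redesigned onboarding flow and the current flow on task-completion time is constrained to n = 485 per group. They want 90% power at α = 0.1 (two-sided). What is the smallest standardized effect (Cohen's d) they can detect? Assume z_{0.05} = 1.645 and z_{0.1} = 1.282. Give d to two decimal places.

d_min ≈ 0.19

For two independent groups of n = 485 each: d_min = (z_{α/2} + z_β)·√(2/n).
z-sum = 1.645 + 1.282 = 2.927.
d_min = 2.927 × √(2/485) = 2.927 × 0.0642 = 0.188.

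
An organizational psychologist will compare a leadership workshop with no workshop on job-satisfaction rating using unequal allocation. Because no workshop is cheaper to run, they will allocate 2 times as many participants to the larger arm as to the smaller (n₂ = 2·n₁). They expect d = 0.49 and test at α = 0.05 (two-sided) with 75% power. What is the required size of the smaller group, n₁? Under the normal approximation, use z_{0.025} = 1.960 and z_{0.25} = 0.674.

With allocation ratio k = n₂/n₁ = 2, Var(x̄₁−x̄₂) = σ²(1/n₁ + 1/(k·n₁)) = σ²·(k+1)/(k·n₁).
So n₁ = (1 + 1/k)·((z_{α/2} + z_β)/d)² = 1.500 × (2.634/0.49)².
n₁ = 1.500 × 28.90 = 43.3.
Round up: n₁ = 44, giving n₂ = 2 × 44 = 88.

n₁ = 44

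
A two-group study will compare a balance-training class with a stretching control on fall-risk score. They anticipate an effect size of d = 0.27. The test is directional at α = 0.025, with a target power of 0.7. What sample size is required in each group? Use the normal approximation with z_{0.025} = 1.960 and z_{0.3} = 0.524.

n = 170 per group

For two independent groups with equal n: n = 2·((z_{α} + z_β) / d)².
z_{α} + z_β = 1.960 + 0.524 = 2.484.
n = 2 × (2.484 / 0.27)² = 2 × 9.200² = 2 × 84.64 = 169.3.
Round up to the next whole participant.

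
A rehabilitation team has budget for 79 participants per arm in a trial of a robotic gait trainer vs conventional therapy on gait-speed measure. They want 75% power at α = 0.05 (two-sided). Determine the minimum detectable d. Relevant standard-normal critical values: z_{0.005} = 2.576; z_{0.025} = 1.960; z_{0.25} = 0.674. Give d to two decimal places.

For two independent groups of n = 79 each: d_min = (z_{α/2} + z_β)·√(2/n).
z-sum = 1.960 + 0.674 = 2.634.
d_min = 2.634 × √(2/79) = 2.634 × 0.1591 = 0.419.

d_min ≈ 0.42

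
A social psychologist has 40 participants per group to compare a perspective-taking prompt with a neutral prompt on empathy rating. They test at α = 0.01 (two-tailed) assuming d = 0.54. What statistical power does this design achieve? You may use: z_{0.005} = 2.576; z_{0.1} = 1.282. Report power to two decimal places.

For two equal groups, power = Φ(d·√(n/2) − z_{α/2}).
d·√(n/2) = 0.54 × √(40/2) = 0.54 × 4.472 = 2.415.
z_β = 2.415 − 2.576 = -0.161.
Power = Φ(-0.161) = 0.436.

power ≈ 0.44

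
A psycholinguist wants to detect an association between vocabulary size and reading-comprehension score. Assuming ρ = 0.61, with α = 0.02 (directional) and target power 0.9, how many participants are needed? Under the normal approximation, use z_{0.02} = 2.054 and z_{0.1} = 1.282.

n = 26

Fisher's z: C = ½·ln((1+r)/(1−r)) = ½·ln(4.1282) = 0.7089.
n = ((z_{α} + z_β)/C)² + 3.
(2.054 + 1.282) / 0.7089 = 3.336 / 0.7089 = 4.706.
n = 4.706² + 3 = 22.15 + 3 = 25.1.
Round up.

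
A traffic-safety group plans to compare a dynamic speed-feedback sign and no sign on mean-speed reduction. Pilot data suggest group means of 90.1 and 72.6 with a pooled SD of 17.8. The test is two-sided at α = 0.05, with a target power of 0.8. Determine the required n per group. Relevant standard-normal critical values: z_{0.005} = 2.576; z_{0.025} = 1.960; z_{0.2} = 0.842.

Cohen's d = |M₁ − M₂| / SD_pooled = |90.1 − 72.6| / 17.8 = 17.5 / 17.8 = 0.983.
For two independent groups with equal n: n = 2·((z_{α/2} + z_β) / d)².
z_{α/2} + z_β = 1.960 + 0.842 = 2.802.
n = 2 × (2.802 / 0.983)² = 2 × 2.850² = 2 × 8.13 = 16.3.
Round up to the next whole participant.

n = 17 per group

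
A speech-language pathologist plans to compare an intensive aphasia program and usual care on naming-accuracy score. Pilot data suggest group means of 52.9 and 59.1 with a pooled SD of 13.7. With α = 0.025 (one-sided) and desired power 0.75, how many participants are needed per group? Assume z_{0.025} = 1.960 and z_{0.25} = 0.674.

Cohen's d = |M₁ − M₂| / SD_pooled = |52.9 − 59.1| / 13.7 = 6.2 / 13.7 = 0.453.
For two independent groups with equal n: n = 2·((z_{α} + z_β) / d)².
z_{α} + z_β = 1.960 + 0.674 = 2.634.
n = 2 × (2.634 / 0.453)² = 2 × 5.815² = 2 × 33.81 = 67.6.
Round up to the next whole participant.

n = 68 per group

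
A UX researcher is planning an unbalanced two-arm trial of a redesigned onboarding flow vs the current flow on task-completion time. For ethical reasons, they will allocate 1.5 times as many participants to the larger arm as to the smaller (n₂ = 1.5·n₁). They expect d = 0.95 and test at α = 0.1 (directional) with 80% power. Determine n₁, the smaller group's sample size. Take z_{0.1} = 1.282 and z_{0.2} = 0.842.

n₁ = 9

With allocation ratio k = n₂/n₁ = 1.5, Var(x̄₁−x̄₂) = σ²(1/n₁ + 1/(k·n₁)) = σ²·(k+1)/(k·n₁).
So n₁ = (1 + 1/k)·((z_{α} + z_β)/d)² = 1.667 × (2.124/0.95)².
n₁ = 1.667 × 5.00 = 8.3.
Round up: n₁ = 9, giving n₂ = ⌈1.5 × 9⌉ = ⌈13.5⌉ = 14.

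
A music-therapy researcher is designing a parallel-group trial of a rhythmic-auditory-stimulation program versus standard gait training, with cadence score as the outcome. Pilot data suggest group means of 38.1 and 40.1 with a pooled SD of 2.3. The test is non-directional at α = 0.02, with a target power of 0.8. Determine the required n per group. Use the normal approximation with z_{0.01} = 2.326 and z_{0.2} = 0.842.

n = 27 per group

Cohen's d = |M₁ − M₂| / SD_pooled = |38.1 − 40.1| / 2.3 = 2.0 / 2.3 = 0.870.
For two independent groups with equal n: n = 2·((z_{α/2} + z_β) / d)².
z_{α/2} + z_β = 2.326 + 0.842 = 3.168.
n = 2 × (3.168 / 0.870)² = 2 × 3.641² = 2 × 13.26 = 26.5.
Round up to the next whole participant.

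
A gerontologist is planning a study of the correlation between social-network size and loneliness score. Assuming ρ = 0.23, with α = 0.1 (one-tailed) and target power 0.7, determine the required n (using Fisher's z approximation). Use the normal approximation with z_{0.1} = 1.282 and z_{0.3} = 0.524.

Fisher's z: C = ½·ln((1+r)/(1−r)) = ½·ln(1.5974) = 0.2342.
n = ((z_{α} + z_β)/C)² + 3.
(1.282 + 0.524) / 0.2342 = 1.806 / 0.2342 = 7.711.
n = 7.711² + 3 = 59.47 + 3 = 62.5.
Round up.

n = 63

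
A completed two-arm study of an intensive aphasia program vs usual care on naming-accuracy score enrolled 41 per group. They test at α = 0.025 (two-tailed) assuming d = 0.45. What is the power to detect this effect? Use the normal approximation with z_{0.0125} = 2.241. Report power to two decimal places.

For two equal groups, power = Φ(d·√(n/2) − z_{α/2}).
d·√(n/2) = 0.45 × √(41/2) = 0.45 × 4.528 = 2.037.
z_β = 2.037 − 2.241 = -0.204.
Power = Φ(-0.204) = 0.419.

power ≈ 0.42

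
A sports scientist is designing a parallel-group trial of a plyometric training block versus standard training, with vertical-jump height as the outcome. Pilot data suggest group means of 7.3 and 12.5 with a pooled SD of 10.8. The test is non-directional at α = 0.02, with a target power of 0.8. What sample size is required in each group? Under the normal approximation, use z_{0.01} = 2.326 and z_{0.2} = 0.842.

Cohen's d = |M₁ − M₂| / SD_pooled = |7.3 − 12.5| / 10.8 = 5.2 / 10.8 = 0.481.
For two independent groups with equal n: n = 2·((z_{α/2} + z_β) / d)².
z_{α/2} + z_β = 2.326 + 0.842 = 3.168.
n = 2 × (3.168 / 0.481)² = 2 × 6.586² = 2 × 43.38 = 86.8.
Round up to the next whole participant.

n = 87 per group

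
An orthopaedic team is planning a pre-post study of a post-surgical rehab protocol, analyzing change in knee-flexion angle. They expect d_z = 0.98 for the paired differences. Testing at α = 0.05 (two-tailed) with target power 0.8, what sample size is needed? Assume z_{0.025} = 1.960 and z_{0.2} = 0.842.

For a paired (one-sample on differences) test: n = ((z_{α/2} + z_β) / d)².
z_{α/2} + z_β = 1.960 + 0.842 = 2.802.
n = (2.802 / 0.98)² = 2.859² = 8.17.
Round up.

n = 9 pairs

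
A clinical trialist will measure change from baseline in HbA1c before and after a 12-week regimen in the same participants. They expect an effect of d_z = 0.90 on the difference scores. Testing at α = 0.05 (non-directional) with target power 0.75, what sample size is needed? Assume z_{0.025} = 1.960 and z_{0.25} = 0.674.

n = 9 pairs

For a paired (one-sample on differences) test: n = ((z_{α/2} + z_β) / d)².
z_{α/2} + z_β = 1.960 + 0.674 = 2.634.
n = (2.634 / 0.90)² = 2.927² = 8.57.
Round up.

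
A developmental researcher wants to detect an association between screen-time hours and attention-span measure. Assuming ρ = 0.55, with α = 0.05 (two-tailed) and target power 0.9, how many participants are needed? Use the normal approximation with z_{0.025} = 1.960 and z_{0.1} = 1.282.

n = 31

Fisher's z: C = ½·ln((1+r)/(1−r)) = ½·ln(3.4444) = 0.6184.
n = ((z_{α/2} + z_β)/C)² + 3.
(1.960 + 1.282) / 0.6184 = 3.242 / 0.6184 = 5.243.
n = 5.243² + 3 = 27.48 + 3 = 30.5.
Round up.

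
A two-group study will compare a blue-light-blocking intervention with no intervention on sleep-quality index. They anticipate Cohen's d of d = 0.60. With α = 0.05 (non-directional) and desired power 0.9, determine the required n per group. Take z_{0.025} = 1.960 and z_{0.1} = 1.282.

For two independent groups with equal n: n = 2·((z_{α/2} + z_β) / d)².
z_{α/2} + z_β = 1.960 + 1.282 = 3.242.
n = 2 × (3.242 / 0.60)² = 2 × 5.403² = 2 × 29.20 = 58.4.
Round up to the next whole participant.

n = 59 per group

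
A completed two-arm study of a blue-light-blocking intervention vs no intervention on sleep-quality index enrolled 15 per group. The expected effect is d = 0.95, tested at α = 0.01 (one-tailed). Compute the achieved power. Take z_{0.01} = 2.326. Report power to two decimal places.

power ≈ 0.61

For two equal groups, power = Φ(d·√(n/2) − z_{α}).
d·√(n/2) = 0.95 × √(15/2) = 0.95 × 2.739 = 2.602.
z_β = 2.602 − 2.326 = 0.276.
Power = Φ(0.276) = 0.609.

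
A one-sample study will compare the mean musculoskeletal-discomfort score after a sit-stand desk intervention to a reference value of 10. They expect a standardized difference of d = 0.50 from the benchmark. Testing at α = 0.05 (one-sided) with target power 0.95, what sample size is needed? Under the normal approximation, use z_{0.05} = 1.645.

n = 44

For a one-sample test: n = ((z_{α} + z_β) / d)².
z_{α} + z_β = 1.645 + 1.645 = 3.290.
n = (3.290 / 0.50)² = 6.580² = 43.30.
Round up.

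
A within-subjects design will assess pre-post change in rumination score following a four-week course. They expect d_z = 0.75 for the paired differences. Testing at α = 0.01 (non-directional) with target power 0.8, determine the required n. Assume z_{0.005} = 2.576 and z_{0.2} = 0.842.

For a paired (one-sample on differences) test: n = ((z_{α/2} + z_β) / d)².
z_{α/2} + z_β = 2.576 + 0.842 = 3.418.
n = (3.418 / 0.75)² = 4.557² = 20.77.
Round up.

n = 21 pairs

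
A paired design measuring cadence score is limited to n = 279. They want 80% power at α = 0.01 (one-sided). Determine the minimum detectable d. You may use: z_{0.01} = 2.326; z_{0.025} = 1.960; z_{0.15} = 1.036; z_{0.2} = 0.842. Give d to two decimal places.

For a single sample (or paired design) of n = 279: d_min = (z_{α} + z_β)/√n.
z-sum = 2.326 + 0.842 = 3.168.
d_min = 3.168 / √279 = 3.168 / 16.703 = 0.190.

d_min ≈ 0.19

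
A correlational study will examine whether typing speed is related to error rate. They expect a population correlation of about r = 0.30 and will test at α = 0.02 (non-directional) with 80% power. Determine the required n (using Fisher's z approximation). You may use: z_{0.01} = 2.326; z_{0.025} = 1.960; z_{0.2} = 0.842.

Fisher's z: C = ½·ln((1+r)/(1−r)) = ½·ln(1.8571) = 0.3095.
n = ((z_{α/2} + z_β)/C)² + 3.
(2.326 + 0.842) / 0.3095 = 3.168 / 0.3095 = 10.236.
n = 10.236² + 3 = 104.77 + 3 = 107.8.
Round up.

n = 108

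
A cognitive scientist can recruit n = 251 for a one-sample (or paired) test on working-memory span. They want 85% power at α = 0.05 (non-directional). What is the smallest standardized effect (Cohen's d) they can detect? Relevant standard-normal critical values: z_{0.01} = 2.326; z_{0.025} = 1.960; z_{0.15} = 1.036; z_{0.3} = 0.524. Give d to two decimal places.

For a single sample (or paired design) of n = 251: d_min = (z_{α/2} + z_β)/√n.
z-sum = 1.960 + 1.036 = 2.996.
d_min = 2.996 / √251 = 2.996 / 15.843 = 0.189.

d_min ≈ 0.19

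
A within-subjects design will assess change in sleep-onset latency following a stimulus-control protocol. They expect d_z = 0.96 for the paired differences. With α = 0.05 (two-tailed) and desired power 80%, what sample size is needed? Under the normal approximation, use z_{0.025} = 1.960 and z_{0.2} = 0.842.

n = 9 pairs

For a paired (one-sample on differences) test: n = ((z_{α/2} + z_β) / d)².
z_{α/2} + z_β = 1.960 + 0.842 = 2.802.
n = (2.802 / 0.96)² = 2.919² = 8.52.
Round up.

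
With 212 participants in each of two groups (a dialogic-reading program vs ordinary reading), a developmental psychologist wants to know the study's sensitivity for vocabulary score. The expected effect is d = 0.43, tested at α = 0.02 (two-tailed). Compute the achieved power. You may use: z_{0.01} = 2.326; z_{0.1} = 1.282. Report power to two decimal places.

power ≈ 0.98

For two equal groups, power = Φ(d·√(n/2) − z_{α/2}).
d·√(n/2) = 0.43 × √(212/2) = 0.43 × 10.296 = 4.427.
z_β = 4.427 − 2.326 = 2.101.
Power = Φ(2.101) = 0.982.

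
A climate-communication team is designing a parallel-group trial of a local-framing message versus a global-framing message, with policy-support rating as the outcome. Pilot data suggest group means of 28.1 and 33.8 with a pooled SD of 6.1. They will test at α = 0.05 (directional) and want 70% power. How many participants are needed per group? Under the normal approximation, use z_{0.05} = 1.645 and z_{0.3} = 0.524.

Cohen's d = |M₁ − M₂| / SD_pooled = |28.1 − 33.8| / 6.1 = 5.7 / 6.1 = 0.934.
For two independent groups with equal n: n = 2·((z_{α} + z_β) / d)².
z_{α} + z_β = 1.645 + 0.524 = 2.169.
n = 2 × (2.169 / 0.934)² = 2 × 2.322² = 2 × 5.39 = 10.8.
Round up to the next whole participant.

n = 11 per group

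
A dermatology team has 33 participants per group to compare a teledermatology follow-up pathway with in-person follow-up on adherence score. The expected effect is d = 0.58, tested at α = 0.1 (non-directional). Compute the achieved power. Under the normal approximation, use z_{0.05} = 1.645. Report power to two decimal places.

power ≈ 0.76

For two equal groups, power = Φ(d·√(n/2) − z_{α/2}).
d·√(n/2) = 0.58 × √(33/2) = 0.58 × 4.062 = 2.356.
z_β = 2.356 − 1.645 = 0.711.
Power = Φ(0.711) = 0.761.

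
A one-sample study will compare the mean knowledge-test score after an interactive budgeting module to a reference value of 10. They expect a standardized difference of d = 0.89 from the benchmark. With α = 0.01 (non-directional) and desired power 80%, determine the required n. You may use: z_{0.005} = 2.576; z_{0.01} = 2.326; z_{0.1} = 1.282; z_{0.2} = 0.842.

n = 15

For a one-sample test: n = ((z_{α/2} + z_β) / d)².
z_{α/2} + z_β = 2.576 + 0.842 = 3.418.
n = (3.418 / 0.89)² = 3.840² = 14.75.
Round up.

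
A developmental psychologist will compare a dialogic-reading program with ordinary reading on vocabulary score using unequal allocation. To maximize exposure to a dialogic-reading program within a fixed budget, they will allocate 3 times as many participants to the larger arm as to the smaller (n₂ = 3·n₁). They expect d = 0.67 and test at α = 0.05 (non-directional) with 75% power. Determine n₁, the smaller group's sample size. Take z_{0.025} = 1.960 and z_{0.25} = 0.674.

With allocation ratio k = n₂/n₁ = 3, Var(x̄₁−x̄₂) = σ²(1/n₁ + 1/(k·n₁)) = σ²·(k+1)/(k·n₁).
So n₁ = (1 + 1/k)·((z_{α/2} + z_β)/d)² = 1.333 × (2.634/0.67)².
n₁ = 1.333 × 15.46 = 20.6.
Round up: n₁ = 21, giving n₂ = 3 × 21 = 63.

n₁ = 21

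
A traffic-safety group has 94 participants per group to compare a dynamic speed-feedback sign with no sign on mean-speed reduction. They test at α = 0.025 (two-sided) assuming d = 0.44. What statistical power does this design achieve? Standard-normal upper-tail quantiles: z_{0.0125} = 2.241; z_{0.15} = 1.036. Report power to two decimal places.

power ≈ 0.78

For two equal groups, power = Φ(d·√(n/2) − z_{α/2}).
d·√(n/2) = 0.44 × √(94/2) = 0.44 × 6.856 = 3.016.
z_β = 3.016 − 2.241 = 0.775.
Power = Φ(0.775) = 0.781.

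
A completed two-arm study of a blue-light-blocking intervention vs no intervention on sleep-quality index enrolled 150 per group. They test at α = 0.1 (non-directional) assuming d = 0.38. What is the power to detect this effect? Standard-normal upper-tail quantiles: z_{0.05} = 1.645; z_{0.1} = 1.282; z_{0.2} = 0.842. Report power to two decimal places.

power ≈ 0.95

For two equal groups, power = Φ(d·√(n/2) − z_{α/2}).
d·√(n/2) = 0.38 × √(150/2) = 0.38 × 8.660 = 3.291.
z_β = 3.291 − 1.645 = 1.646.
Power = Φ(1.646) = 0.950.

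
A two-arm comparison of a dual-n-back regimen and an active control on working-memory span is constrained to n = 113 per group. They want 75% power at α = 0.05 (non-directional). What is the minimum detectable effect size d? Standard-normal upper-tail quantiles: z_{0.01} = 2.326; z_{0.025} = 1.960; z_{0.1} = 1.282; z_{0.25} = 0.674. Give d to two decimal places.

d_min ≈ 0.35

For two independent groups of n = 113 each: d_min = (z_{α/2} + z_β)·√(2/n).
z-sum = 1.960 + 0.674 = 2.634.
d_min = 2.634 × √(2/113) = 2.634 × 0.1330 = 0.350.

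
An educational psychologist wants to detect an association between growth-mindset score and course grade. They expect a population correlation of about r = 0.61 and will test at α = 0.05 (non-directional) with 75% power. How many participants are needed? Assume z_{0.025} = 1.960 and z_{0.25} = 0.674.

n = 17

Fisher's z: C = ½·ln((1+r)/(1−r)) = ½·ln(4.1282) = 0.7089.
n = ((z_{α/2} + z_β)/C)² + 3.
(1.960 + 0.674) / 0.7089 = 2.634 / 0.7089 = 3.716.
n = 3.716² + 3 = 13.81 + 3 = 16.8.
Round up.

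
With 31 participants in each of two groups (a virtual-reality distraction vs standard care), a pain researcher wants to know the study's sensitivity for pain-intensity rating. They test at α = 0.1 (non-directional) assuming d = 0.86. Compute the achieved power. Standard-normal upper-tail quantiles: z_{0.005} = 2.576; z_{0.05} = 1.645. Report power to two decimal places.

For two equal groups, power = Φ(d·√(n/2) − z_{α/2}).
d·√(n/2) = 0.86 × √(31/2) = 0.86 × 3.937 = 3.386.
z_β = 3.386 − 1.645 = 1.741.
Power = Φ(1.741) = 0.959.

power ≈ 0.96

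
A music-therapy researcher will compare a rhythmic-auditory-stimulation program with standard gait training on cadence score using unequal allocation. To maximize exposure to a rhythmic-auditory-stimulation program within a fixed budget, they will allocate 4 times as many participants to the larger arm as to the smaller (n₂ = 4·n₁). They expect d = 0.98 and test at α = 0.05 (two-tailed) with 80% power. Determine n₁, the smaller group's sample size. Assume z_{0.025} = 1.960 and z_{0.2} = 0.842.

With allocation ratio k = n₂/n₁ = 4, Var(x̄₁−x̄₂) = σ²(1/n₁ + 1/(k·n₁)) = σ²·(k+1)/(k·n₁).
So n₁ = (1 + 1/k)·((z_{α/2} + z_β)/d)² = 1.250 × (2.802/0.98)².
n₁ = 1.250 × 8.17 = 10.2.
Round up: n₁ = 11, giving n₂ = 4 × 11 = 44.

n₁ = 11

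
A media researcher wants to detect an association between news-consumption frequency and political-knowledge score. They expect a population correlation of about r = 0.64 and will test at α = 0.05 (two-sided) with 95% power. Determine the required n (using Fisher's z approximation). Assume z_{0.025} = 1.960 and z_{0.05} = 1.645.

Fisher's z: C = ½·ln((1+r)/(1−r)) = ½·ln(4.5556) = 0.7582.
n = ((z_{α/2} + z_β)/C)² + 3.
(1.960 + 1.645) / 0.7582 = 3.605 / 0.7582 = 4.755.
n = 4.755² + 3 = 22.61 + 3 = 25.6.
Round up.

n = 26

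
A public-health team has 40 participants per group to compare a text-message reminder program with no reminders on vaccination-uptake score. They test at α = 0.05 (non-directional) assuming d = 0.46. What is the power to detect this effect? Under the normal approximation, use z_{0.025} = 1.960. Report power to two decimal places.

For two equal groups, power = Φ(d·√(n/2) − z_{α/2}).
d·√(n/2) = 0.46 × √(40/2) = 0.46 × 4.472 = 2.057.
z_β = 2.057 − 1.960 = 0.097.
Power = Φ(0.097) = 0.539.

power ≈ 0.54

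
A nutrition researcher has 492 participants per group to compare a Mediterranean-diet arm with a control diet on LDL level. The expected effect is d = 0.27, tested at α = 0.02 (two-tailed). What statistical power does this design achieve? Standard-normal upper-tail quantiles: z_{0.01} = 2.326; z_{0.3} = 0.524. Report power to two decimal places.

For two equal groups, power = Φ(d·√(n/2) − z_{α/2}).
d·√(n/2) = 0.27 × √(492/2) = 0.27 × 15.684 = 4.235.
z_β = 4.235 − 2.326 = 1.909.
Power = Φ(1.909) = 0.972.

power ≈ 0.97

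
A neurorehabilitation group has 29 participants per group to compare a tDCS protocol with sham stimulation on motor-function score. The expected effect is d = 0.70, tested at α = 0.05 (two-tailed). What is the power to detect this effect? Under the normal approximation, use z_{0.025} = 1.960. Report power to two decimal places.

For two equal groups, power = Φ(d·√(n/2) − z_{α/2}).
d·√(n/2) = 0.70 × √(29/2) = 0.70 × 3.808 = 2.666.
z_β = 2.666 − 1.960 = 0.706.
Power = Φ(0.706) = 0.760.

power ≈ 0.76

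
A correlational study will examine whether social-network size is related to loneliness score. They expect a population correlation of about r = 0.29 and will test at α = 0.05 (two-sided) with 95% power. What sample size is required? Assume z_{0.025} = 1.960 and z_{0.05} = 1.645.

Fisher's z: C = ½·ln((1+r)/(1−r)) = ½·ln(1.8169) = 0.2986.
n = ((z_{α/2} + z_β)/C)² + 3.
(1.960 + 1.645) / 0.2986 = 3.605 / 0.2986 = 12.073.
n = 12.073² + 3 = 145.76 + 3 = 148.8.
Round up.

n = 149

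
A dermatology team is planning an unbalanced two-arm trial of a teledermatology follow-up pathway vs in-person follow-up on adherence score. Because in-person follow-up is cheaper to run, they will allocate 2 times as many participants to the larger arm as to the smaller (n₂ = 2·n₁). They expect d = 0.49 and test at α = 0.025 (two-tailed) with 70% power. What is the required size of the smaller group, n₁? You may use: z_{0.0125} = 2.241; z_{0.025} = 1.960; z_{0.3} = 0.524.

n₁ = 48

With allocation ratio k = n₂/n₁ = 2, Var(x̄₁−x̄₂) = σ²(1/n₁ + 1/(k·n₁)) = σ²·(k+1)/(k·n₁).
So n₁ = (1 + 1/k)·((z_{α/2} + z_β)/d)² = 1.500 × (2.765/0.49)².
n₁ = 1.500 × 31.84 = 47.8.
Round up: n₁ = 48, giving n₂ = 2 × 48 = 96.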